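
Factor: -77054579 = -7^1*11007797^1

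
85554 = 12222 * 7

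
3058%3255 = 3058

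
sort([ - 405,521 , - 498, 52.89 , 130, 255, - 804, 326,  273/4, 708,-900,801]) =[ - 900, - 804, - 498, -405, 52.89, 273/4, 130, 255, 326, 521, 708, 801]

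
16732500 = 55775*300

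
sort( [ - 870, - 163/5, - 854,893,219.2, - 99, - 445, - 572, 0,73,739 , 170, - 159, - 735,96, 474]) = [ - 870, - 854, - 735, - 572, - 445, - 159,- 99, - 163/5,0, 73,96,170,219.2,474,739,893 ]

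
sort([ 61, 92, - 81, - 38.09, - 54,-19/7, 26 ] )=[ - 81,-54,-38.09, -19/7,26,61, 92]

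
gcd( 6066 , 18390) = 6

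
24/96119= 24/96119 = 0.00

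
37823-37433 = 390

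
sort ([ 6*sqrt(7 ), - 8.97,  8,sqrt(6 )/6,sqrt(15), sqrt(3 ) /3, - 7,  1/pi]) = [ - 8.97, - 7, 1/pi, sqrt(6 ) /6, sqrt( 3 )/3,  sqrt( 15 ),8,6 * sqrt(7 )]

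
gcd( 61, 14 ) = 1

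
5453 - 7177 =  -  1724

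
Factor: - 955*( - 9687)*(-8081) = -74758017885 = - 3^1*  5^1*191^1*3229^1*8081^1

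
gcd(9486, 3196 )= 34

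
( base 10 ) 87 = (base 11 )7A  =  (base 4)1113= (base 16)57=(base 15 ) 5C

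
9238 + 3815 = 13053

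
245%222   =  23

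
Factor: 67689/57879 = 3^1*23^1*59^(-1 ) = 69/59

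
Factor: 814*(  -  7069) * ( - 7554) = 43466969964 = 2^2 * 3^1*11^1  *  37^1*1259^1*7069^1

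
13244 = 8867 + 4377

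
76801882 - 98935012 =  - 22133130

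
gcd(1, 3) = 1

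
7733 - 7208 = 525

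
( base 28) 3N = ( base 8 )153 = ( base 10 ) 107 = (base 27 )3Q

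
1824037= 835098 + 988939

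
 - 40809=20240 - 61049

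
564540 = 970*582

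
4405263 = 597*7379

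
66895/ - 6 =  - 66895/6 = - 11149.17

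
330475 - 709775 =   -  379300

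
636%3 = 0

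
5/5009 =5/5009 = 0.00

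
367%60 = 7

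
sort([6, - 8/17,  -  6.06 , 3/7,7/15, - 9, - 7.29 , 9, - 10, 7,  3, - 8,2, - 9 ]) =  [-10, - 9, - 9, - 8 , - 7.29,-6.06,-8/17,3/7, 7/15, 2, 3, 6,7, 9 ]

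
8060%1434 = 890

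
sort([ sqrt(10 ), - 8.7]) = [ -8.7,sqrt(10 )] 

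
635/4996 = 635/4996= 0.13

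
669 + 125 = 794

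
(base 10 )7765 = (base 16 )1E55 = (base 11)591a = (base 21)hcg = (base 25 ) CAF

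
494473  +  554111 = 1048584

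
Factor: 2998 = 2^1*1499^1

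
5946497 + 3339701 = 9286198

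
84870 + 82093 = 166963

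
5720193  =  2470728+3249465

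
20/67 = 20/67  =  0.30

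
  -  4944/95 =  - 4944/95 = - 52.04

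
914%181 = 9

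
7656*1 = 7656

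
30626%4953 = 908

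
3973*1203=4779519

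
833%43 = 16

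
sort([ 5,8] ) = [5,8 ]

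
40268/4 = 10067 = 10067.00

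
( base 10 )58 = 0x3A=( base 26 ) 26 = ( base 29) 20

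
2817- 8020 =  - 5203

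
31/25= 1 + 6/25  =  1.24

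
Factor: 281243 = 281243^1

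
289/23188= 17/1364 = 0.01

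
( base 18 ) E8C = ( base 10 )4692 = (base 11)3586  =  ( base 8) 11124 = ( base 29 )5gn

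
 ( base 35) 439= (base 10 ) 5014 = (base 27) 6NJ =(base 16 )1396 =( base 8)11626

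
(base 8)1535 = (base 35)OL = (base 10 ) 861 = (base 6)3553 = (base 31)RO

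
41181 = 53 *777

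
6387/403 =6387/403 = 15.85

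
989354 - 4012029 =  - 3022675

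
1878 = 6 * 313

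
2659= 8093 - 5434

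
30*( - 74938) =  - 2248140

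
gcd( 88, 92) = 4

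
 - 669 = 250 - 919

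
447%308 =139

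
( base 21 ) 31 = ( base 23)2i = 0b1000000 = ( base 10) 64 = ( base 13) 4C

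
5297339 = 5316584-19245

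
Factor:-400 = -2^4*5^2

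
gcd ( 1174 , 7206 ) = 2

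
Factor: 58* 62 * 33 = 118668 = 2^2*3^1*11^1*29^1*31^1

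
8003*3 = 24009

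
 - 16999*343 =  - 5830657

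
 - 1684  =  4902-6586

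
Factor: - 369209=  - 193^1*1913^1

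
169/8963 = 169/8963 = 0.02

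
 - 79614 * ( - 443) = 35269002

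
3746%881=222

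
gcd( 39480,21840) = 840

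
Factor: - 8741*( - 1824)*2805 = 2^5*3^2 * 5^1*11^1 * 17^1* 19^1*8741^1 = 44721753120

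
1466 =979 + 487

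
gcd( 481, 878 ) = 1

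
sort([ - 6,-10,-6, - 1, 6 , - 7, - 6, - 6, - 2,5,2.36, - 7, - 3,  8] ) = [ - 10, - 7, - 7, - 6, - 6, - 6, - 6, - 3, - 2, - 1,2.36, 5 , 6,  8]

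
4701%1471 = 288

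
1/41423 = 1/41423 = 0.00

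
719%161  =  75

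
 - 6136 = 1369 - 7505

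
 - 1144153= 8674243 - 9818396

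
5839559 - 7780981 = - 1941422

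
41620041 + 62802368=104422409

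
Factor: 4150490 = 2^1 * 5^1  *  113^1*3673^1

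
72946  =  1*72946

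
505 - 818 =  - 313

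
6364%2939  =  486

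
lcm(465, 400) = 37200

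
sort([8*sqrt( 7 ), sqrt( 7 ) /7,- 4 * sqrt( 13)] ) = [-4*sqrt ( 13), sqrt( 7 )/7, 8 * sqrt(7)]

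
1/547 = 1/547 = 0.00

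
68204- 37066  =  31138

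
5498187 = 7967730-2469543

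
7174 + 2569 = 9743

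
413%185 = 43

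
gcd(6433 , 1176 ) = 7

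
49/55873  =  49/55873  =  0.00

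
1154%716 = 438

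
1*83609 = 83609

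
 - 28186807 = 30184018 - 58370825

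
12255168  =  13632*899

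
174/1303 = 174/1303 = 0.13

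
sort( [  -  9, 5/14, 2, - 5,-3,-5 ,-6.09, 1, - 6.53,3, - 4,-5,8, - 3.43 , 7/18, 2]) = [ - 9, - 6.53 , - 6.09, - 5, - 5, - 5, - 4, - 3.43, - 3, 5/14,7/18,1, 2, 2, 3 , 8 ]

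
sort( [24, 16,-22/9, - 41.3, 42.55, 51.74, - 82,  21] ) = [ - 82, -41.3 , -22/9,16, 21, 24, 42.55,51.74]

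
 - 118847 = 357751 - 476598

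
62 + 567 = 629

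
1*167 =167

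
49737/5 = 49737/5 = 9947.40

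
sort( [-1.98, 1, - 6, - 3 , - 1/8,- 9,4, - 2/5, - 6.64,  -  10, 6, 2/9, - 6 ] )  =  [ -10, - 9, - 6.64, - 6, - 6, - 3, - 1.98, - 2/5,- 1/8,2/9, 1, 4, 6 ] 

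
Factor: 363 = 3^1*11^2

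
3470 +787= 4257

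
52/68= 13/17 = 0.76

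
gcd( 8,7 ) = 1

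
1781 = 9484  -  7703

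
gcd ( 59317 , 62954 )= 1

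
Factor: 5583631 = 29^1 * 192539^1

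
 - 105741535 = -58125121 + -47616414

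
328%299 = 29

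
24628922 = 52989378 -28360456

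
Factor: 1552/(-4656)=-1/3= - 3^( - 1)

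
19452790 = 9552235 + 9900555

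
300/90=3 + 1/3 = 3.33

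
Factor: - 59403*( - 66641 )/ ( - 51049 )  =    -  3958675323/51049 = -3^1 * 71^( - 1)*103^1*647^1*719^( - 1)*19801^1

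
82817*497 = 41160049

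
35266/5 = 7053+1/5 = 7053.20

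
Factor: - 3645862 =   -  2^1*11^1 *165721^1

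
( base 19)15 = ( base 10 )24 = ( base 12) 20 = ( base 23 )11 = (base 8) 30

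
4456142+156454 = 4612596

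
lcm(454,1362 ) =1362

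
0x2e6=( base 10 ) 742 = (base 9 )1014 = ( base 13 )451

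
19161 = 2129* 9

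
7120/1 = 7120  =  7120.00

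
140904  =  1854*76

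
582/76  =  291/38 = 7.66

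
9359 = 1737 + 7622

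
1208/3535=1208/3535 = 0.34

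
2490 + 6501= 8991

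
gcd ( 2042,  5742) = 2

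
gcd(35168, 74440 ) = 8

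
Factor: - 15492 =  - 2^2*3^1*1291^1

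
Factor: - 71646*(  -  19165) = 2^1* 3^1*5^1*3833^1*11941^1  =  1373095590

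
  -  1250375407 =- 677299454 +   -  573075953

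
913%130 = 3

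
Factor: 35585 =5^1  *  11^1*647^1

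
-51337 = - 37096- 14241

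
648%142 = 80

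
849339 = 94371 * 9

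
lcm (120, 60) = 120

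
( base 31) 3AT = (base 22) 6ea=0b110010010110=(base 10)3222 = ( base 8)6226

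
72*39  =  2808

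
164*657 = 107748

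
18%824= 18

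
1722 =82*21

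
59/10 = 5 + 9/10  =  5.90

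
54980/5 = 10996 = 10996.00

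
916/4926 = 458/2463 = 0.19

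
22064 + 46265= 68329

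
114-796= -682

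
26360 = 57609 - 31249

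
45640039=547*83437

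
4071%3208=863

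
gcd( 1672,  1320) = 88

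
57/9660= 19/3220 = 0.01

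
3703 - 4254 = -551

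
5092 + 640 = 5732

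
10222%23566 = 10222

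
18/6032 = 9/3016 =0.00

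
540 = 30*18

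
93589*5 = 467945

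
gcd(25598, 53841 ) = 1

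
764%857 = 764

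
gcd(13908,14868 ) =12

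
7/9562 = 1/1366 = 0.00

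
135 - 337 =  - 202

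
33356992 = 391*85312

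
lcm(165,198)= 990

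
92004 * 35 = 3220140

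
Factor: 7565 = 5^1*17^1 * 89^1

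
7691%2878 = 1935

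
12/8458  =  6/4229 = 0.00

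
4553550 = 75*60714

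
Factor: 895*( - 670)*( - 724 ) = 434146600 = 2^3 * 5^2*67^1*179^1*181^1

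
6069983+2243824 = 8313807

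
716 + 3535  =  4251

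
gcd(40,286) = 2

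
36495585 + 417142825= 453638410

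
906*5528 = 5008368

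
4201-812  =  3389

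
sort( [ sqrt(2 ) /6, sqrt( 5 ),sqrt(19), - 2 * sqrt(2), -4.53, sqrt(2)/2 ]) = [-4.53, -2*sqrt( 2), sqrt(2)/6,sqrt( 2 ) /2,sqrt( 5), sqrt (19) ]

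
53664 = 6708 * 8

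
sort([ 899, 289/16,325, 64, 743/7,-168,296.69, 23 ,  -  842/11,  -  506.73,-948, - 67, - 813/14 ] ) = [-948, - 506.73,-168,-842/11,-67, - 813/14,289/16,23,64,743/7,296.69 , 325, 899 ] 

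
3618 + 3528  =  7146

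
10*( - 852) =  - 8520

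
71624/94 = 35812/47 = 761.96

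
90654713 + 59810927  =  150465640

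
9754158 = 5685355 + 4068803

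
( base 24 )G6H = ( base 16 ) 24A1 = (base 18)1AGH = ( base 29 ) B4A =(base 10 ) 9377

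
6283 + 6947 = 13230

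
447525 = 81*5525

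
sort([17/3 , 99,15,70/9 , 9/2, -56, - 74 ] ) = [ - 74, - 56,9/2, 17/3, 70/9, 15 , 99]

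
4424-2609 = 1815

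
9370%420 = 130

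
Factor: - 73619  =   - 7^1 * 13^1*809^1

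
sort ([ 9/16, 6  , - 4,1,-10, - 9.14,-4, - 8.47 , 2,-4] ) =[ - 10 ,- 9.14,- 8.47 , - 4, - 4, - 4 , 9/16, 1, 2, 6]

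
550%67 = 14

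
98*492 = 48216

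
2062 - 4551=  - 2489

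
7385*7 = 51695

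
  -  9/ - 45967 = 9/45967 = 0.00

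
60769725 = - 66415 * ( - 915 )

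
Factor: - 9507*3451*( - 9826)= 2^1*3^1*7^1*17^4*29^1*3169^1  =  322377863682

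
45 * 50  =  2250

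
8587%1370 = 367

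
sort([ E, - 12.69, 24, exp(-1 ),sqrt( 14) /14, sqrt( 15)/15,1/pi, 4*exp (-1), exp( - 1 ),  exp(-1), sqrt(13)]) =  [-12.69,  sqrt( 15)/15, sqrt(14)/14 , 1/pi, exp(- 1), exp(  -  1 ),exp( - 1) , 4*exp(-1 ), E, sqrt (13),24]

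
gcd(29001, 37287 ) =4143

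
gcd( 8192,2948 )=4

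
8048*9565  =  76979120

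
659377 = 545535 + 113842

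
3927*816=3204432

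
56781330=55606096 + 1175234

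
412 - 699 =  - 287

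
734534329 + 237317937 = 971852266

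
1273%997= 276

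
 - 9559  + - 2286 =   -  11845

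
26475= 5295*5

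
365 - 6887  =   - 6522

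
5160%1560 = 480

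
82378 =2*41189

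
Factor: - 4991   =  -7^1 * 23^1*31^1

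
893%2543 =893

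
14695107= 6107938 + 8587169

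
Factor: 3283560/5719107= 1094520/1906369 = 2^3*3^1*5^1*7^1 * 197^(-1)*1303^1*9677^( - 1)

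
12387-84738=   -72351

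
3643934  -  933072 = 2710862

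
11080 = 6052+5028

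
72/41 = 72/41 =1.76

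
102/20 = 5+1/10 = 5.10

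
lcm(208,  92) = 4784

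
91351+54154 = 145505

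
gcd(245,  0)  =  245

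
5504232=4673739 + 830493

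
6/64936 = 3/32468 = 0.00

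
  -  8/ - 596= 2/149 =0.01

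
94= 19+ 75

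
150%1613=150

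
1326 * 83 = 110058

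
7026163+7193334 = 14219497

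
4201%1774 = 653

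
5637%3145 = 2492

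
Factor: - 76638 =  - 2^1*3^1*53^1*241^1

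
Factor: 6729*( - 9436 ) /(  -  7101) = 21164948/2367 = 2^2*3^(  -  2)*7^1*263^( - 1)*337^1 * 2243^1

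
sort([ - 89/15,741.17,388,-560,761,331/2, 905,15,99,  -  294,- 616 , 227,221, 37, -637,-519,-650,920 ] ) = [  -  650 ,-637, - 616,-560, - 519, - 294,-89/15,15,37,99, 331/2,221, 227, 388, 741.17,761,905,920] 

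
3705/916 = 4  +  41/916 =4.04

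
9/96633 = 1/10737= 0.00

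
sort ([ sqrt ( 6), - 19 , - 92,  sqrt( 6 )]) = [ - 92, - 19, sqrt (6), sqrt(6 ) ] 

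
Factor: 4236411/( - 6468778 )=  -222969/340462=   - 2^( - 1)*3^1*74323^1 * 170231^( - 1)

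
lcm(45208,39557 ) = 316456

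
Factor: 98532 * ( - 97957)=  - 2^2*3^2*7^1*17^1*23^2*4259^1 = - 9651899124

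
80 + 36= 116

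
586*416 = 243776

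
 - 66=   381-447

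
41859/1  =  41859= 41859.00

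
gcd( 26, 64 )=2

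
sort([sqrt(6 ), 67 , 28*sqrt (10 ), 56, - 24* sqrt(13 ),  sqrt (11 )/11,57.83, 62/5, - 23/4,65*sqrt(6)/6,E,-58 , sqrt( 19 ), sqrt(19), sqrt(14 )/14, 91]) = [-24*sqrt ( 13 ), - 58, -23/4, sqrt(14) /14,sqrt (11)/11, sqrt( 6 ), E,  sqrt( 19),sqrt (19), 62/5, 65*sqrt (6 ) /6, 56, 57.83, 67, 28 * sqrt( 10 ), 91 ]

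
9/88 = 9/88 = 0.10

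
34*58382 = 1984988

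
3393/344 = 9 + 297/344 = 9.86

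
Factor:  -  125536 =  - 2^5*3923^1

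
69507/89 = 69507/89 = 780.98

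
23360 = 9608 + 13752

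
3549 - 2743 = 806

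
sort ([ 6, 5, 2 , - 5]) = [ - 5,2,5, 6]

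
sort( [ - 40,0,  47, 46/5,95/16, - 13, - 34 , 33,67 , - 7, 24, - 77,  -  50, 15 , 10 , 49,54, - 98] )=[ - 98, - 77, - 50, - 40,-34, - 13, - 7,0,95/16,46/5 , 10,15,24,33, 47,49,54 , 67]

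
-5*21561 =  - 107805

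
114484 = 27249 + 87235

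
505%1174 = 505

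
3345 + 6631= 9976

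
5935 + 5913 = 11848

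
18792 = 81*232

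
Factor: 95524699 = 619^1*154321^1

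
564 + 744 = 1308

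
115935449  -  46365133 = 69570316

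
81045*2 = 162090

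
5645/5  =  1129 = 1129.00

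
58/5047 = 58/5047=0.01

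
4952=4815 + 137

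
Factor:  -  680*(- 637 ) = 2^3*5^1*7^2*13^1*17^1 = 433160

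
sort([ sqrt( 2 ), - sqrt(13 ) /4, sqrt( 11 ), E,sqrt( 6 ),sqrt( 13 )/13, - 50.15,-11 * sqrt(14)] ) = [ - 50.15, - 11*sqrt( 14 ), - sqrt(13 )/4,sqrt(13)/13,sqrt( 2), sqrt( 6 ), E , sqrt(11 ) ]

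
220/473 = 20/43=0.47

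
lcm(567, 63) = 567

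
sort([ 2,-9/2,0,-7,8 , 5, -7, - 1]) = [ - 7, - 7, - 9/2, - 1,0,2,5,8]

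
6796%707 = 433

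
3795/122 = 3795/122 = 31.11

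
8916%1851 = 1512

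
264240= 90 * 2936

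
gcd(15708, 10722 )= 6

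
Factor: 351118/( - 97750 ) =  - 449/125 = - 5^(  -  3 )*449^1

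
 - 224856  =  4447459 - 4672315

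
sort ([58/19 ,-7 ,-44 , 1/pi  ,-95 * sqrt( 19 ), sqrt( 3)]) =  [-95*sqrt( 19),-44,-7,1/pi , sqrt (3 ),  58/19 ] 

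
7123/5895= 7123/5895 = 1.21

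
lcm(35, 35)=35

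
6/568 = 3/284 = 0.01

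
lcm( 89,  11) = 979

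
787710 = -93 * ( -8470) 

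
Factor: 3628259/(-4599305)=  - 5^( - 1) * 17^1 * 19^1*47^1*127^(-1 )*239^1*7243^( - 1 ) 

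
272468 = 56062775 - 55790307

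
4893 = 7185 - 2292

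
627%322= 305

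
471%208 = 55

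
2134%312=262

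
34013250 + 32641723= 66654973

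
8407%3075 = 2257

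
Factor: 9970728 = 2^3 *3^1*415447^1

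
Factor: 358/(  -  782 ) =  - 17^(  -  1 )*23^ ( - 1)*179^1 = -179/391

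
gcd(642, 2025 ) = 3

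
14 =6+8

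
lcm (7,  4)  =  28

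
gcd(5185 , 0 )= 5185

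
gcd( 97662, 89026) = 2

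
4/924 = 1/231   =  0.00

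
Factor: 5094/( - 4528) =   -  2^( - 3 ) * 3^2 = - 9/8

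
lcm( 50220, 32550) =1757700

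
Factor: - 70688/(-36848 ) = 94/49 = 2^1*7^( - 2)*47^1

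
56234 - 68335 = - 12101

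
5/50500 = 1/10100 =0.00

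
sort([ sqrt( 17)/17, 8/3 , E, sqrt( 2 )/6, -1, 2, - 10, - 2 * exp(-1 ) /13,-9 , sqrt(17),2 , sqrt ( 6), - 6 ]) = [ - 10, - 9, -6,-1, - 2*exp( - 1)/13,  sqrt( 2)/6, sqrt( 17) /17,2,  2, sqrt( 6), 8/3, E, sqrt( 17)]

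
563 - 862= - 299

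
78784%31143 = 16498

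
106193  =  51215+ 54978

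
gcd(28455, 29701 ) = 7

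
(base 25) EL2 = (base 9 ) 13647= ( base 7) 36022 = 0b10010000111101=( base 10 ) 9277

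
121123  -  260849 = -139726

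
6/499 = 6/499 = 0.01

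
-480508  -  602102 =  - 1082610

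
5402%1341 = 38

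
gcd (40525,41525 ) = 25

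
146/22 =6 + 7/11 = 6.64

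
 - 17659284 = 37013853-54673137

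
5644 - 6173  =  -529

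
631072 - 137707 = 493365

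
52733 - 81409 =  - 28676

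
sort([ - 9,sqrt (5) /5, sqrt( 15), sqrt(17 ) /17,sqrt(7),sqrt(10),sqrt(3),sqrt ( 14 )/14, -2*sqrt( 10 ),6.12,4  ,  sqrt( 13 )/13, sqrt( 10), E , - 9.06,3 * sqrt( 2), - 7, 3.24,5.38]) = [-9.06, - 9, - 7, - 2*sqrt( 10 ), sqrt( 17 )/17,  sqrt( 14 )/14,sqrt ( 13)/13,sqrt(5 )/5,sqrt( 3),sqrt( 7 ),E,sqrt( 10), sqrt( 10 ),3.24 , sqrt( 15 ),4,3*sqrt( 2) , 5.38,6.12]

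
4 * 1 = 4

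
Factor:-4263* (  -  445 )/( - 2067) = -5^1*  7^2*13^( - 1)*29^1  *53^(-1 )*89^1  =  - 632345/689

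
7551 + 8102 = 15653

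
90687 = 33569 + 57118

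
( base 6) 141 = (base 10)61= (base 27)27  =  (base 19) 34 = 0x3D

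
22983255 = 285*80643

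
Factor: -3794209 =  - 1033^1*3673^1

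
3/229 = 3/229 = 0.01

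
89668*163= 14615884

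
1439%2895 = 1439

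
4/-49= -4/49 = -0.08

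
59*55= 3245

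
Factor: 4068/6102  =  2/3  =  2^1 *3^( - 1 ) 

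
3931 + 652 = 4583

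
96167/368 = 261  +  119/368 = 261.32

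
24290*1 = 24290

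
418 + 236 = 654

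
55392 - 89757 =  - 34365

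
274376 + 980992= 1255368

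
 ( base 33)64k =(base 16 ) 1a1e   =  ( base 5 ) 203221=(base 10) 6686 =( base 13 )3074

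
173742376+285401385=459143761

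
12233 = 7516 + 4717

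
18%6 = 0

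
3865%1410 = 1045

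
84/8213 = 84/8213=0.01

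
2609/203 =2609/203 = 12.85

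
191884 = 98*1958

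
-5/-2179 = 5/2179=0.00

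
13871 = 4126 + 9745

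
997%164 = 13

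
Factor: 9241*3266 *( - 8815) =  - 266046449390= - 2^1*5^1*23^1*41^1*43^1*71^1 * 9241^1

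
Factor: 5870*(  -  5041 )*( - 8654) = 256077658180 = 2^2*5^1 * 71^2*587^1* 4327^1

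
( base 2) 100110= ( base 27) 1b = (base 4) 212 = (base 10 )38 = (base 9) 42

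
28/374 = 14/187 =0.07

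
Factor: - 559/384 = -2^(-7)*3^( - 1)*13^1*43^1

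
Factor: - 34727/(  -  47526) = 2^( - 1 )*3^( - 1 ) *7^1*11^2*41^1*89^( - 2) 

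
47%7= 5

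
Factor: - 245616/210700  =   - 204/175 = - 2^2*3^1 * 5^(  -  2 )*7^(  -  1) * 17^1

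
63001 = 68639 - 5638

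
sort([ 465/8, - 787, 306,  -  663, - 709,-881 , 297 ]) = [ - 881, - 787, - 709, - 663, 465/8,297,306]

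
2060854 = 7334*281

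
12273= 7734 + 4539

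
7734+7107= 14841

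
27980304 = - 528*( - 52993)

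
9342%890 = 442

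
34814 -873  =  33941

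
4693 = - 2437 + 7130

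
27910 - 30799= - 2889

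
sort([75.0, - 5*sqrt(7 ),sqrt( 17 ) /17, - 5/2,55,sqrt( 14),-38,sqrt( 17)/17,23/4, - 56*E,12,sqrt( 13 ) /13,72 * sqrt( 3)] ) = [  -  56*E, - 38, - 5*sqrt( 7),-5/2,sqrt(17 ) /17,sqrt( 17 )/17, sqrt(13) /13,sqrt(14 ), 23/4, 12,55,75.0,72  *  sqrt(3 )] 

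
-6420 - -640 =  - 5780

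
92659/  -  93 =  -997+2/3= -996.33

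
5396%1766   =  98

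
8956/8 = 2239/2 = 1119.50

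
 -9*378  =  -3402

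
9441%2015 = 1381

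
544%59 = 13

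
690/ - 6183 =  - 1 + 1831/2061 = - 0.11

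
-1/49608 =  - 1/49608= - 0.00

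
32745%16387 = 16358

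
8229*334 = 2748486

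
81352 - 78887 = 2465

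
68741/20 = 3437 + 1/20= 3437.05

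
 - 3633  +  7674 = 4041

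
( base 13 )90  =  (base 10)117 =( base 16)75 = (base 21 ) 5C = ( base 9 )140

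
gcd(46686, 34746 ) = 6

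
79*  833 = 65807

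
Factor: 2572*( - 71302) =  - 2^3*7^1 * 11^1*463^1*643^1 = - 183388744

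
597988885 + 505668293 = 1103657178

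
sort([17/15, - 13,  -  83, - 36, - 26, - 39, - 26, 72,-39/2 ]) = [ -83,- 39, - 36,- 26,-26, - 39/2, - 13,17/15,72]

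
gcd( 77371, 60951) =1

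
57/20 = 2 + 17/20 = 2.85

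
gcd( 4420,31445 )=5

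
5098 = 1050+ 4048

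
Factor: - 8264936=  - 2^3 * 137^1*7541^1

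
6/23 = 6/23  =  0.26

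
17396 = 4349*4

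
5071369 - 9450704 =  - 4379335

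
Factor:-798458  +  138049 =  - 660409 =- 660409^1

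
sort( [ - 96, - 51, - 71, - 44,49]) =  [-96, - 71,-51, -44, 49]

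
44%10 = 4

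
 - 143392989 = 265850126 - 409243115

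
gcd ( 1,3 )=1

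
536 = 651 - 115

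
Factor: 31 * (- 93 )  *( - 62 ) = 2^1 * 3^1*31^3 = 178746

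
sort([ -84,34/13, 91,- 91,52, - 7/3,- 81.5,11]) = [  -  91,-84, - 81.5,- 7/3 , 34/13 , 11, 52,91]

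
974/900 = 1+37/450 = 1.08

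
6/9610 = 3/4805 = 0.00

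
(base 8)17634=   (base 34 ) 700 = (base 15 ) 25E7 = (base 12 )4824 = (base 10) 8092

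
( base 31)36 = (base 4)1203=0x63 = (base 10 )99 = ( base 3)10200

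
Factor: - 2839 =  - 17^1*167^1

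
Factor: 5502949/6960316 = 2^( - 2 )*11^( - 1 )*158189^(-1)*5502949^1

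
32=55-23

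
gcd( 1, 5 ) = 1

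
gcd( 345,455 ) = 5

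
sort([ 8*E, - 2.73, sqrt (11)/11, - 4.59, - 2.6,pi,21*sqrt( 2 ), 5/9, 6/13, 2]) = [-4.59, - 2.73,-2.6, sqrt(11)/11,  6/13,5/9, 2, pi,8*E, 21*sqrt ( 2)]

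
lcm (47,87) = 4089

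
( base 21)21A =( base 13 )553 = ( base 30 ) 10d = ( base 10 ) 913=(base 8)1621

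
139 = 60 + 79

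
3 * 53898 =161694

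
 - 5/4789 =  - 1 + 4784/4789 = -  0.00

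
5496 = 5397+99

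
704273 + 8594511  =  9298784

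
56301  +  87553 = 143854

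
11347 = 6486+4861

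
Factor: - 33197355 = -3^2*5^1*737719^1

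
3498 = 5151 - 1653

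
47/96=47/96= 0.49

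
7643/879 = 8 + 611/879 = 8.70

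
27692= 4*6923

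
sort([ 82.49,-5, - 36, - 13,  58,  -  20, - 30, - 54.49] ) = [ - 54.49, - 36, - 30, - 20, - 13 , - 5,  58,82.49 ]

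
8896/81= 109 + 67/81= 109.83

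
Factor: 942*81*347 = 2^1*3^5 * 157^1 *347^1 = 26476794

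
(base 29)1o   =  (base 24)25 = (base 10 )53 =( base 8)65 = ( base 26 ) 21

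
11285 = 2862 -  - 8423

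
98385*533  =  52439205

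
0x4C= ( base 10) 76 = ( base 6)204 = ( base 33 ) 2a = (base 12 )64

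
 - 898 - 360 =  - 1258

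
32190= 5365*6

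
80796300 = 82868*975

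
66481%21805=1066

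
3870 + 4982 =8852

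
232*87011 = 20186552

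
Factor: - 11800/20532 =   -  2^1 * 3^(-1) * 5^2*29^( - 1) = - 50/87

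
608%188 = 44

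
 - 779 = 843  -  1622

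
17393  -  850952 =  - 833559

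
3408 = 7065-3657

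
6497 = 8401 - 1904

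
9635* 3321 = 31997835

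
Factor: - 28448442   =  -2^1*3^3 *11^1*47^1 * 1019^1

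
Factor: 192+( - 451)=-7^1 * 37^1 = - 259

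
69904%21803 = 4495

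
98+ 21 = 119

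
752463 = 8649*87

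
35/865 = 7/173=0.04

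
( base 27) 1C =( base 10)39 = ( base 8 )47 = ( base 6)103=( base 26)1d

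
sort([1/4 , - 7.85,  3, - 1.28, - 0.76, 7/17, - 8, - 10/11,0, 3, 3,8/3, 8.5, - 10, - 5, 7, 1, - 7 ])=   [ - 10,-8, - 7.85, - 7, - 5,-1.28, - 10/11, - 0.76,0, 1/4, 7/17, 1,8/3,3,3, 3,7, 8.5]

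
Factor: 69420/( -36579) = -260/137 = -2^2*5^1*13^1*137^( - 1 )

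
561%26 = 15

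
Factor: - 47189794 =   -  2^1*23594897^1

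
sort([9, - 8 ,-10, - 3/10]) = [-10 , - 8, - 3/10, 9]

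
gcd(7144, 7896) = 376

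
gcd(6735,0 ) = 6735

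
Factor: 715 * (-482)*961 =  - 2^1*5^1 * 11^1*13^1 * 31^2*241^1 =- 331189430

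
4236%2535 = 1701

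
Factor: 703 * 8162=5737886 =2^1 * 7^1*11^1*19^1*37^1 * 53^1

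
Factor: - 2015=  - 5^1*13^1*31^1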